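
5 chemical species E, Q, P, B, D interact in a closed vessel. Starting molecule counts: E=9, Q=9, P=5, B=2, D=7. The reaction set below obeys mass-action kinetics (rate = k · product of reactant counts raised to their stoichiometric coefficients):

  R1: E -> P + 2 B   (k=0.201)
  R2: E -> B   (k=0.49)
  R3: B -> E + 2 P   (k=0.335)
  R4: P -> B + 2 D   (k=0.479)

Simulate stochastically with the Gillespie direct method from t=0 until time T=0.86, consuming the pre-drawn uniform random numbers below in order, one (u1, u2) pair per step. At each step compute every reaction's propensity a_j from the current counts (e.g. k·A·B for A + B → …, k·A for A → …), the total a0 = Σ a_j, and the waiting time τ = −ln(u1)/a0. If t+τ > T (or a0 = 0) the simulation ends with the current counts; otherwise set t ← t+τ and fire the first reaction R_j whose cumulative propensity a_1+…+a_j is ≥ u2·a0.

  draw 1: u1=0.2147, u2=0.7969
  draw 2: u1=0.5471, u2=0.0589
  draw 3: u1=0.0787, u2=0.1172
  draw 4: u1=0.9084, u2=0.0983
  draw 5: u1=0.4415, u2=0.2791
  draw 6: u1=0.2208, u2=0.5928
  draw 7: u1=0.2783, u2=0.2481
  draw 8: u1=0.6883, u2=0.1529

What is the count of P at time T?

t=0.000: E=9 Q=9 P=5 B=2 D=7
Draw 1: a1=1.809, a2=4.410, a3=0.670, a4=2.395, a0=9.284; τ=−ln(0.2147)/9.284=0.166 → t=0.166; u2·a0=0.7969·9.284=7.398; a1+…+a3=6.889 < 7.398 ≤ a1+…+a4=9.284 → R4 fires; E=9 Q=9 P=4 B=3 D=9
Draw 2: a1=1.809, a2=4.410, a3=1.005, a4=1.916, a0=9.140; τ=−ln(0.5471)/9.140=0.066 → t=0.232; u2·a0=0.0589·9.140=0.538 ≤ a1=1.809 → R1 fires; E=8 Q=9 P=5 B=5 D=9
Draw 3: a1=1.608, a2=3.920, a3=1.675, a4=2.395, a0=9.598; τ=−ln(0.0787)/9.598=0.265 → t=0.497; u2·a0=0.1172·9.598=1.125 ≤ a1=1.608 → R1 fires; E=7 Q=9 P=6 B=7 D=9
Draw 4: a1=1.407, a2=3.430, a3=2.345, a4=2.874, a0=10.056; τ=−ln(0.9084)/10.056=0.010 → t=0.506; u2·a0=0.0983·10.056=0.989 ≤ a1=1.407 → R1 fires; E=6 Q=9 P=7 B=9 D=9
Draw 5: a1=1.206, a2=2.940, a3=3.015, a4=3.353, a0=10.514; τ=−ln(0.4415)/10.514=0.078 → t=0.584; u2·a0=0.2791·10.514=2.934; a1=1.206 < 2.934 ≤ a1+a2=4.146 → R2 fires; E=5 Q=9 P=7 B=10 D=9
Draw 6: a1=1.005, a2=2.450, a3=3.350, a4=3.353, a0=10.158; τ=−ln(0.2208)/10.158=0.149 → t=0.733; u2·a0=0.5928·10.158=6.022; a1+a2=3.455 < 6.022 ≤ a1+…+a3=6.805 → R3 fires; E=6 Q=9 P=9 B=9 D=9
Draw 7: a1=1.206, a2=2.940, a3=3.015, a4=4.311, a0=11.472; τ=−ln(0.2783)/11.472=0.111 → t=0.844; u2·a0=0.2481·11.472=2.846; a1=1.206 < 2.846 ≤ a1+a2=4.146 → R2 fires; E=5 Q=9 P=9 B=10 D=9
Draw 8: a1=1.005, a2=2.450, a3=3.350, a4=4.311, a0=11.116; τ=−ln(0.6883)/11.116=0.034 → t=0.878 > T=0.86: stop.
Read off P at T=0.86: 9

P at T = 9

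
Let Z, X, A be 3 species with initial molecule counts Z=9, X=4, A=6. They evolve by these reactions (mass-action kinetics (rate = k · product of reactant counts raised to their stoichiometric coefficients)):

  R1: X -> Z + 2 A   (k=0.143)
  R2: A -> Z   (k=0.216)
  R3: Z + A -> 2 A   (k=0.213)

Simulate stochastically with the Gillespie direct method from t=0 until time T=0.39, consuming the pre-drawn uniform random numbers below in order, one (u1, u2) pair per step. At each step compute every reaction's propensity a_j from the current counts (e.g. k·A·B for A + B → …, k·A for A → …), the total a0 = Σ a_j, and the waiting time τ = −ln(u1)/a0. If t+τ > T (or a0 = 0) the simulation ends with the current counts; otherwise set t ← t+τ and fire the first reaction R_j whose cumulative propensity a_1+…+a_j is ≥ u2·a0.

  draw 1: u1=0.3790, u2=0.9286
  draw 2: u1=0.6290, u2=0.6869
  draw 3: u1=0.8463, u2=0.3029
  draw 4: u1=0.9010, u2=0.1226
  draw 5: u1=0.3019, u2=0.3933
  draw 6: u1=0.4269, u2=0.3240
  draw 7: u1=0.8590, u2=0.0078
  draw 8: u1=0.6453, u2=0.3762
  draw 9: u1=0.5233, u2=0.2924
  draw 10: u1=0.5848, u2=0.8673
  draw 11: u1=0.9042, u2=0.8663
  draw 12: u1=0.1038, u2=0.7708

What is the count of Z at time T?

Z at T = 2

t=0.000: Z=9 X=4 A=6
Draw 1: a1=0.572, a2=1.296, a3=11.502, a0=13.370; τ=−ln(0.3790)/13.370=0.073 → t=0.073; u2·a0=0.9286·13.370=12.415; a1+a2=1.868 < 12.415 ≤ a1+…+a3=13.370 → R3 fires; Z=8 X=4 A=7
Draw 2: a1=0.572, a2=1.512, a3=11.928, a0=14.012; τ=−ln(0.6290)/14.012=0.033 → t=0.106; u2·a0=0.6869·14.012=9.625; a1+a2=2.084 < 9.625 ≤ a1+…+a3=14.012 → R3 fires; Z=7 X=4 A=8
Draw 3: a1=0.572, a2=1.728, a3=11.928, a0=14.228; τ=−ln(0.8463)/14.228=0.012 → t=0.117; u2·a0=0.3029·14.228=4.310; a1+a2=2.300 < 4.310 ≤ a1+…+a3=14.228 → R3 fires; Z=6 X=4 A=9
Draw 4: a1=0.572, a2=1.944, a3=11.502, a0=14.018; τ=−ln(0.9010)/14.018=0.007 → t=0.125; u2·a0=0.1226·14.018=1.719; a1=0.572 < 1.719 ≤ a1+a2=2.516 → R2 fires; Z=7 X=4 A=8
Draw 5: a1=0.572, a2=1.728, a3=11.928, a0=14.228; τ=−ln(0.3019)/14.228=0.084 → t=0.209; u2·a0=0.3933·14.228=5.596; a1+a2=2.300 < 5.596 ≤ a1+…+a3=14.228 → R3 fires; Z=6 X=4 A=9
Draw 6: a1=0.572, a2=1.944, a3=11.502, a0=14.018; τ=−ln(0.4269)/14.018=0.061 → t=0.270; u2·a0=0.3240·14.018=4.542; a1+a2=2.516 < 4.542 ≤ a1+…+a3=14.018 → R3 fires; Z=5 X=4 A=10
Draw 7: a1=0.572, a2=2.160, a3=10.650, a0=13.382; τ=−ln(0.8590)/13.382=0.011 → t=0.281; u2·a0=0.0078·13.382=0.104 ≤ a1=0.572 → R1 fires; Z=6 X=3 A=12
Draw 8: a1=0.429, a2=2.592, a3=15.336, a0=18.357; τ=−ln(0.6453)/18.357=0.024 → t=0.305; u2·a0=0.3762·18.357=6.906; a1+a2=3.021 < 6.906 ≤ a1+…+a3=18.357 → R3 fires; Z=5 X=3 A=13
Draw 9: a1=0.429, a2=2.808, a3=13.845, a0=17.082; τ=−ln(0.5233)/17.082=0.038 → t=0.343; u2·a0=0.2924·17.082=4.995; a1+a2=3.237 < 4.995 ≤ a1+…+a3=17.082 → R3 fires; Z=4 X=3 A=14
Draw 10: a1=0.429, a2=3.024, a3=11.928, a0=15.381; τ=−ln(0.5848)/15.381=0.035 → t=0.378; u2·a0=0.8673·15.381=13.340; a1+a2=3.453 < 13.340 ≤ a1+…+a3=15.381 → R3 fires; Z=3 X=3 A=15
Draw 11: a1=0.429, a2=3.240, a3=9.585, a0=13.254; τ=−ln(0.9042)/13.254=0.008 → t=0.385; u2·a0=0.8663·13.254=11.482; a1+a2=3.669 < 11.482 ≤ a1+…+a3=13.254 → R3 fires; Z=2 X=3 A=16
Draw 12: a1=0.429, a2=3.456, a3=6.816, a0=10.701; τ=−ln(0.1038)/10.701=0.212 → t=0.597 > T=0.39: stop.
Read off Z at T=0.39: 2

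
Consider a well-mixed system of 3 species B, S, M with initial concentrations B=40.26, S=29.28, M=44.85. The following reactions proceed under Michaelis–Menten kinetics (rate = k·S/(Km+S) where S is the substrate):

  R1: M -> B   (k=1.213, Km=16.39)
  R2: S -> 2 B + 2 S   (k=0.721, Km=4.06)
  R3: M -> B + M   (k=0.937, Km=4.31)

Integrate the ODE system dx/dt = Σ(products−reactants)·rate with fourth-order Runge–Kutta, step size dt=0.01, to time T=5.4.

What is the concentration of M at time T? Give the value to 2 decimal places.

RK4 with dt=0.01: 540 steps to T=5.4. Trajectory (selected grid times):
t=0.00: B=40.26 S=29.28 M=44.85
t=0.60: B=42.07 S=29.66 M=44.32
t=1.20: B=43.87 S=30.04 M=43.79
t=1.80: B=45.67 S=30.42 M=43.26
t=2.40: B=47.47 S=30.80 M=42.73
t=3.00: B=49.27 S=31.19 M=42.21
t=3.60: B=51.07 S=31.57 M=41.68
t=4.20: B=52.87 S=31.95 M=41.16
t=4.80: B=54.67 S=32.34 M=40.64
t=5.40: B=56.46 S=32.72 M=40.12
Read off M at T=5.4: 40.12

M at T = 40.12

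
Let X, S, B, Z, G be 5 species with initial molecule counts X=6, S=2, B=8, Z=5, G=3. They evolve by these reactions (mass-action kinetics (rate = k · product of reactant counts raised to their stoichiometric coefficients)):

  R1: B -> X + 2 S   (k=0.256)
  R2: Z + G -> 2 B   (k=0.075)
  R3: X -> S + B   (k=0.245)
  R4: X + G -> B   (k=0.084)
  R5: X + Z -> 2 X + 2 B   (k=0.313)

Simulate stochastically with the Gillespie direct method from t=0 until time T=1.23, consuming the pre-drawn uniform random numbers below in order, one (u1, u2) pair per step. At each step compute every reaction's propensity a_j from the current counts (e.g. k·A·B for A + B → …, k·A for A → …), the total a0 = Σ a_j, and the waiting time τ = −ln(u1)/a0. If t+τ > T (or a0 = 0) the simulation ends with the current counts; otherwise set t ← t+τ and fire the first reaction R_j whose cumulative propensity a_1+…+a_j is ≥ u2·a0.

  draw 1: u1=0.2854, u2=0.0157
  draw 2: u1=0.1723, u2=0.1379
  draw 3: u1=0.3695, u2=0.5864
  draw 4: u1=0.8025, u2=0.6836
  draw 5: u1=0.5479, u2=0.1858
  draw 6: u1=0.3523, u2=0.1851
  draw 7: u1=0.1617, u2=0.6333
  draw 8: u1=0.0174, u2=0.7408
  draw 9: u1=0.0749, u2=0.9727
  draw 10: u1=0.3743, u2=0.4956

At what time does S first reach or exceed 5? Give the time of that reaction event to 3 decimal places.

Threshold first reached at t = 0.312

t=0.000: X=6 S=2 B=8 Z=5 G=3
Draw 1: a1=2.048, a2=1.125, a3=1.470, a4=1.512, a5=9.390, a0=15.545; τ=−ln(0.2854)/15.545=0.081 → t=0.081; u2·a0=0.0157·15.545=0.244 ≤ a1=2.048 → R1 fires; X=7 S=4 B=7 Z=5 G=3
Draw 2: a1=1.792, a2=1.125, a3=1.715, a4=1.764, a5=10.955, a0=17.351; τ=−ln(0.1723)/17.351=0.101 → t=0.182; u2·a0=0.1379·17.351=2.393; a1=1.792 < 2.393 ≤ a1+a2=2.917 → R2 fires; X=7 S=4 B=9 Z=4 G=2
Draw 3: a1=2.304, a2=0.600, a3=1.715, a4=1.176, a5=8.764, a0=14.559; τ=−ln(0.3695)/14.559=0.068 → t=0.250; u2·a0=0.5864·14.559=8.537; a1+…+a4=5.795 < 8.537 ≤ a1+…+a5=14.559 → R5 fires; X=8 S=4 B=11 Z=3 G=2
Draw 4: a1=2.816, a2=0.450, a3=1.960, a4=1.344, a5=7.512, a0=14.082; τ=−ln(0.8025)/14.082=0.016 → t=0.266; u2·a0=0.6836·14.082=9.626; a1+…+a4=6.570 < 9.626 ≤ a1+…+a5=14.082 → R5 fires; X=9 S=4 B=13 Z=2 G=2
Draw 5: a1=3.328, a2=0.300, a3=2.205, a4=1.512, a5=5.634, a0=12.979; τ=−ln(0.5479)/12.979=0.046 → t=0.312; u2·a0=0.1858·12.979=2.411 ≤ a1=3.328 → R1 fires; X=10 S=6 B=12 Z=2 G=2
Draw 6: a1=3.072, a2=0.300, a3=2.450, a4=1.680, a5=6.260, a0=13.762; τ=−ln(0.3523)/13.762=0.076 → t=0.388; u2·a0=0.1851·13.762=2.547 ≤ a1=3.072 → R1 fires; X=11 S=8 B=11 Z=2 G=2
Draw 7: a1=2.816, a2=0.300, a3=2.695, a4=1.848, a5=6.886, a0=14.545; τ=−ln(0.1617)/14.545=0.125 → t=0.513; u2·a0=0.6333·14.545=9.211; a1+…+a4=7.659 < 9.211 ≤ a1+…+a5=14.545 → R5 fires; X=12 S=8 B=13 Z=1 G=2
Draw 8: a1=3.328, a2=0.150, a3=2.940, a4=2.016, a5=3.756, a0=12.190; τ=−ln(0.0174)/12.190=0.332 → t=0.846; u2·a0=0.7408·12.190=9.030; a1+…+a4=8.434 < 9.030 ≤ a1+…+a5=12.190 → R5 fires; X=13 S=8 B=15 Z=0 G=2
Draw 9: a1=3.840, a2=0.000, a3=3.185, a4=2.184, a5=0.000, a0=9.209; τ=−ln(0.0749)/9.209=0.281 → t=1.127; u2·a0=0.9727·9.209=8.958; a1+…+a3=7.025 < 8.958 ≤ a1+…+a4=9.209 → R4 fires; X=12 S=8 B=16 Z=0 G=1
Draw 10: a1=4.096, a2=0.000, a3=2.940, a4=1.008, a5=0.000, a0=8.044; τ=−ln(0.3743)/8.044=0.122 → t=1.249 > T=1.23: stop.
S first becomes ≥ 5 when it reaches 6 at the event at t=0.312.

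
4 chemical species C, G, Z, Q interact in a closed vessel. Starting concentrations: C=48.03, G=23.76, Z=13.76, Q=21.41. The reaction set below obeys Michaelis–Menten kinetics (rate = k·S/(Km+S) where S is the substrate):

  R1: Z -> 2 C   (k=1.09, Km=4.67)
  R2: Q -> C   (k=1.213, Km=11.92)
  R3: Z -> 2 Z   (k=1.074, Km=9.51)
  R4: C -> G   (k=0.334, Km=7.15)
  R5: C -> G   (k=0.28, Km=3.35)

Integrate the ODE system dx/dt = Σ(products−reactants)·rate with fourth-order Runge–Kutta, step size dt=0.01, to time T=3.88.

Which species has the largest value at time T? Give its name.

Dominant species at T: C

RK4 with dt=0.01: 388 steps to T=3.88. Trajectory (selected grid times):
t=0.00: C=48.03 G=23.76 Z=13.76 Q=21.41
t=0.43: C=48.83 G=24.00 Z=13.68 Q=21.08
t=0.86: C=49.62 G=24.24 Z=13.61 Q=20.74
t=1.29: C=50.41 G=24.47 Z=13.53 Q=20.41
t=1.72: C=51.19 G=24.71 Z=13.45 Q=20.09
t=2.16: C=51.99 G=24.96 Z=13.37 Q=19.75
t=2.59: C=52.77 G=25.20 Z=13.29 Q=19.43
t=3.02: C=53.55 G=25.44 Z=13.22 Q=19.10
t=3.45: C=54.32 G=25.68 Z=13.14 Q=18.78
t=3.88: C=55.09 G=25.92 Z=13.06 Q=18.47
At T=3.88: C=55.09 G=25.92 Z=13.06 Q=18.47; the largest is C.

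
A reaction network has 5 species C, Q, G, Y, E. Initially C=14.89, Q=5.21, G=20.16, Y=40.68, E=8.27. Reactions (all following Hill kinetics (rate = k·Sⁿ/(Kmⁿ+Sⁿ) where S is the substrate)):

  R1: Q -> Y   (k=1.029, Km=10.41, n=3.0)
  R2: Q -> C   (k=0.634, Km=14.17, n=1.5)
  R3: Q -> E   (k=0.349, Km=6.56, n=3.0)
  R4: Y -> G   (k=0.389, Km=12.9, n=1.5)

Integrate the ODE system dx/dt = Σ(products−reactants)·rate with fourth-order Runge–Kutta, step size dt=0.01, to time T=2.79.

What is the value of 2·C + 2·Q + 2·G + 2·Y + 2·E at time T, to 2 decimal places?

Value at T = 178.42

Check how each reaction changes W = 2·C + 2·Q + 2·G + 2·Y + 2·E (weight of products minus weight of reactants):
R1: Q -> Y: (2·1) − (2·1) = 2 − 2 = 0
R2: Q -> C: (2·1) − (2·1) = 2 − 2 = 0
R3: Q -> E: (2·1) − (2·1) = 2 − 2 = 0
R4: Y -> G: (2·1) − (2·1) = 2 − 2 = 0
Every reaction leaves W unchanged, so W is conserved and no simulation is needed: W(T) = W(0) = 2·14.89 + 2·5.21 + 2·20.16 + 2·40.68 + 2·8.27 = 178.42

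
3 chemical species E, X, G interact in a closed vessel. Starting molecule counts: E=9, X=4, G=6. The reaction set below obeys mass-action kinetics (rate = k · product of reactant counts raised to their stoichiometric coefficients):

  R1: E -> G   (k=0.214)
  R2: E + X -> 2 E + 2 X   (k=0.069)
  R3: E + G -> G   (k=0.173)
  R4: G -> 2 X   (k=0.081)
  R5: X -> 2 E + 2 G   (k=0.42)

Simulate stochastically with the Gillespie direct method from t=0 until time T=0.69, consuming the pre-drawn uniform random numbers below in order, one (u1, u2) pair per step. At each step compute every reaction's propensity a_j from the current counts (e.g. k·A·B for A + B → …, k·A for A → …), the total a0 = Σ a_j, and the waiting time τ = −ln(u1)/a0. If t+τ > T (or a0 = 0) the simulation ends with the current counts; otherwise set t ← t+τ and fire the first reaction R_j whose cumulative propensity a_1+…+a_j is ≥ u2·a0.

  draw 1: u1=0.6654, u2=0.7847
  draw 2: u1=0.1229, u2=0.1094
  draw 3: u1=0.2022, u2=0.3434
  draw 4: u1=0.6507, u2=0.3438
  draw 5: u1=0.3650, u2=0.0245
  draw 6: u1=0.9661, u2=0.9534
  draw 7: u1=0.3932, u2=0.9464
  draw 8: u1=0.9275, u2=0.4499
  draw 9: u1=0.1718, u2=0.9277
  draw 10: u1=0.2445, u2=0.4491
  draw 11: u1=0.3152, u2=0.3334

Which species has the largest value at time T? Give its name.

t=0.000: E=9 X=4 G=6
Draw 1: a1=1.926, a2=2.484, a3=9.342, a4=0.486, a5=1.680, a0=15.918; τ=−ln(0.6654)/15.918=0.026 → t=0.026; u2·a0=0.7847·15.918=12.491; a1+a2=4.410 < 12.491 ≤ a1+…+a3=13.752 → R3 fires; E=8 X=4 G=6
Draw 2: a1=1.712, a2=2.208, a3=8.304, a4=0.486, a5=1.680, a0=14.390; τ=−ln(0.1229)/14.390=0.146 → t=0.171; u2·a0=0.1094·14.390=1.574 ≤ a1=1.712 → R1 fires; E=7 X=4 G=7
Draw 3: a1=1.498, a2=1.932, a3=8.477, a4=0.567, a5=1.680, a0=14.154; τ=−ln(0.2022)/14.154=0.113 → t=0.284; u2·a0=0.3434·14.154=4.860; a1+a2=3.430 < 4.860 ≤ a1+…+a3=11.907 → R3 fires; E=6 X=4 G=7
Draw 4: a1=1.284, a2=1.656, a3=7.266, a4=0.567, a5=1.680, a0=12.453; τ=−ln(0.6507)/12.453=0.035 → t=0.319; u2·a0=0.3438·12.453=4.281; a1+a2=2.940 < 4.281 ≤ a1+…+a3=10.206 → R3 fires; E=5 X=4 G=7
Draw 5: a1=1.070, a2=1.380, a3=6.055, a4=0.567, a5=1.680, a0=10.752; τ=−ln(0.3650)/10.752=0.094 → t=0.412; u2·a0=0.0245·10.752=0.263 ≤ a1=1.070 → R1 fires; E=4 X=4 G=8
Draw 6: a1=0.856, a2=1.104, a3=5.536, a4=0.648, a5=1.680, a0=9.824; τ=−ln(0.9661)/9.824=0.004 → t=0.416; u2·a0=0.9534·9.824=9.366; a1+…+a4=8.144 < 9.366 ≤ a1+…+a5=9.824 → R5 fires; E=6 X=3 G=10
Draw 7: a1=1.284, a2=1.242, a3=10.380, a4=0.810, a5=1.260, a0=14.976; τ=−ln(0.3932)/14.976=0.062 → t=0.478; u2·a0=0.9464·14.976=14.173; a1+…+a4=13.716 < 14.173 ≤ a1+…+a5=14.976 → R5 fires; E=8 X=2 G=12
Draw 8: a1=1.712, a2=1.104, a3=16.608, a4=0.972, a5=0.840, a0=21.236; τ=−ln(0.9275)/21.236=0.004 → t=0.482; u2·a0=0.4499·21.236=9.554; a1+a2=2.816 < 9.554 ≤ a1+…+a3=19.424 → R3 fires; E=7 X=2 G=12
Draw 9: a1=1.498, a2=0.966, a3=14.532, a4=0.972, a5=0.840, a0=18.808; τ=−ln(0.1718)/18.808=0.094 → t=0.575; u2·a0=0.9277·18.808=17.448; a1+…+a3=16.996 < 17.448 ≤ a1+…+a4=17.968 → R4 fires; E=7 X=4 G=11
Draw 10: a1=1.498, a2=1.932, a3=13.321, a4=0.891, a5=1.680, a0=19.322; τ=−ln(0.2445)/19.322=0.073 → t=0.648; u2·a0=0.4491·19.322=8.678; a1+a2=3.430 < 8.678 ≤ a1+…+a3=16.751 → R3 fires; E=6 X=4 G=11
Draw 11: a1=1.284, a2=1.656, a3=11.418, a4=0.891, a5=1.680, a0=16.929; τ=−ln(0.3152)/16.929=0.068 → t=0.717 > T=0.69: stop.
At T=0.69: E=6 X=4 G=11; the largest is G.

Dominant species at T: G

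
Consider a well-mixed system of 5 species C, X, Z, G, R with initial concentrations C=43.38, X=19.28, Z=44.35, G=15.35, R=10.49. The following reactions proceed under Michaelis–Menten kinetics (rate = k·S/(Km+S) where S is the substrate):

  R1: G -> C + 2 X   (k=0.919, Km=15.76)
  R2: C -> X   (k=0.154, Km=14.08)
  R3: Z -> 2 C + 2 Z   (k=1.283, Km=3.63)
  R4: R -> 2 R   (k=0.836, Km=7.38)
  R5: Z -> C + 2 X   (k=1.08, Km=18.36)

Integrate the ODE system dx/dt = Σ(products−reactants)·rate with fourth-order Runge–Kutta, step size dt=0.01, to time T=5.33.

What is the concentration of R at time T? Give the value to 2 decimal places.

RK4 with dt=0.01: 533 steps to T=5.33. Trajectory (selected grid times):
t=0.00: C=43.38 X=19.28 Z=44.35 G=15.35 R=10.49
t=0.59: C=45.43 X=20.78 Z=44.60 G=15.08 R=10.78
t=1.18: C=47.47 X=22.28 Z=44.85 G=14.82 R=11.08
t=1.78: C=49.55 X=23.81 Z=45.10 G=14.55 R=11.38
t=2.37: C=51.60 X=25.30 Z=45.35 G=14.29 R=11.68
t=2.96: C=53.64 X=26.80 Z=45.59 G=14.04 R=11.98
t=3.55: C=55.68 X=28.29 Z=45.84 G=13.78 R=12.29
t=4.15: C=57.75 X=29.80 Z=46.09 G=13.53 R=12.60
t=4.74: C=59.78 X=31.28 Z=46.34 G=13.28 R=12.92
t=5.33: C=61.82 X=32.76 Z=46.58 G=13.03 R=13.23
Read off R at T=5.33: 13.23

R at T = 13.23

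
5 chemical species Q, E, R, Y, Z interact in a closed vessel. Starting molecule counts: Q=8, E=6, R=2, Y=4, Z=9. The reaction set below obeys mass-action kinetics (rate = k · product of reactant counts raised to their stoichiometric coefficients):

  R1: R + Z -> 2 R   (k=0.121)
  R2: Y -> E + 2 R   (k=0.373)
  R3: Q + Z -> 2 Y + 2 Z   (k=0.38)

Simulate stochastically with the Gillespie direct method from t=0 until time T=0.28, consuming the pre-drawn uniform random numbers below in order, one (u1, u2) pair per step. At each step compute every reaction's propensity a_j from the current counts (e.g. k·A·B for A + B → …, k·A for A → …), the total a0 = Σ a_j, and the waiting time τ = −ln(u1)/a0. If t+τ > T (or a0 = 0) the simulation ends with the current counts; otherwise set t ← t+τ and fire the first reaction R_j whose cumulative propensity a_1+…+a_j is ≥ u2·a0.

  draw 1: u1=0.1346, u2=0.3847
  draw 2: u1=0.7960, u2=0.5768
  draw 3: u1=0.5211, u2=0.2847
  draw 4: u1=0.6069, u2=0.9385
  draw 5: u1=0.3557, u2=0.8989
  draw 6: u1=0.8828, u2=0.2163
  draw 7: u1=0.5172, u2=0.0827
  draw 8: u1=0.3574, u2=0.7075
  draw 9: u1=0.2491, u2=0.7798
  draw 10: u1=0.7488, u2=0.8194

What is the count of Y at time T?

t=0.000: Q=8 E=6 R=2 Y=4 Z=9
Draw 1: a1=2.178, a2=1.492, a3=27.360, a0=31.030; τ=−ln(0.1346)/31.030=0.065 → t=0.065; u2·a0=0.3847·31.030=11.937; a1+a2=3.670 < 11.937 ≤ a1+…+a3=31.030 → R3 fires; Q=7 E=6 R=2 Y=6 Z=10
Draw 2: a1=2.420, a2=2.238, a3=26.600, a0=31.258; τ=−ln(0.7960)/31.258=0.007 → t=0.072; u2·a0=0.5768·31.258=18.030; a1+a2=4.658 < 18.030 ≤ a1+…+a3=31.258 → R3 fires; Q=6 E=6 R=2 Y=8 Z=11
Draw 3: a1=2.662, a2=2.984, a3=25.080, a0=30.726; τ=−ln(0.5211)/30.726=0.021 → t=0.093; u2·a0=0.2847·30.726=8.748; a1+a2=5.646 < 8.748 ≤ a1+…+a3=30.726 → R3 fires; Q=5 E=6 R=2 Y=10 Z=12
Draw 4: a1=2.904, a2=3.730, a3=22.800, a0=29.434; τ=−ln(0.6069)/29.434=0.017 → t=0.110; u2·a0=0.9385·29.434=27.624; a1+a2=6.634 < 27.624 ≤ a1+…+a3=29.434 → R3 fires; Q=4 E=6 R=2 Y=12 Z=13
Draw 5: a1=3.146, a2=4.476, a3=19.760, a0=27.382; τ=−ln(0.3557)/27.382=0.038 → t=0.148; u2·a0=0.8989·27.382=24.614; a1+a2=7.622 < 24.614 ≤ a1+…+a3=27.382 → R3 fires; Q=3 E=6 R=2 Y=14 Z=14
Draw 6: a1=3.388, a2=5.222, a3=15.960, a0=24.570; τ=−ln(0.8828)/24.570=0.005 → t=0.153; u2·a0=0.2163·24.570=5.314; a1=3.388 < 5.314 ≤ a1+a2=8.610 → R2 fires; Q=3 E=7 R=4 Y=13 Z=14
Draw 7: a1=6.776, a2=4.849, a3=15.960, a0=27.585; τ=−ln(0.5172)/27.585=0.024 → t=0.177; u2·a0=0.0827·27.585=2.281 ≤ a1=6.776 → R1 fires; Q=3 E=7 R=5 Y=13 Z=13
Draw 8: a1=7.865, a2=4.849, a3=14.820, a0=27.534; τ=−ln(0.3574)/27.534=0.037 → t=0.214; u2·a0=0.7075·27.534=19.480; a1+a2=12.714 < 19.480 ≤ a1+…+a3=27.534 → R3 fires; Q=2 E=7 R=5 Y=15 Z=14
Draw 9: a1=8.470, a2=5.595, a3=10.640, a0=24.705; τ=−ln(0.2491)/24.705=0.056 → t=0.270; u2·a0=0.7798·24.705=19.265; a1+a2=14.065 < 19.265 ≤ a1+…+a3=24.705 → R3 fires; Q=1 E=7 R=5 Y=17 Z=15
Draw 10: a1=9.075, a2=6.341, a3=5.700, a0=21.116; τ=−ln(0.7488)/21.116=0.014 → t=0.284 > T=0.28: stop.
Read off Y at T=0.28: 17

Y at T = 17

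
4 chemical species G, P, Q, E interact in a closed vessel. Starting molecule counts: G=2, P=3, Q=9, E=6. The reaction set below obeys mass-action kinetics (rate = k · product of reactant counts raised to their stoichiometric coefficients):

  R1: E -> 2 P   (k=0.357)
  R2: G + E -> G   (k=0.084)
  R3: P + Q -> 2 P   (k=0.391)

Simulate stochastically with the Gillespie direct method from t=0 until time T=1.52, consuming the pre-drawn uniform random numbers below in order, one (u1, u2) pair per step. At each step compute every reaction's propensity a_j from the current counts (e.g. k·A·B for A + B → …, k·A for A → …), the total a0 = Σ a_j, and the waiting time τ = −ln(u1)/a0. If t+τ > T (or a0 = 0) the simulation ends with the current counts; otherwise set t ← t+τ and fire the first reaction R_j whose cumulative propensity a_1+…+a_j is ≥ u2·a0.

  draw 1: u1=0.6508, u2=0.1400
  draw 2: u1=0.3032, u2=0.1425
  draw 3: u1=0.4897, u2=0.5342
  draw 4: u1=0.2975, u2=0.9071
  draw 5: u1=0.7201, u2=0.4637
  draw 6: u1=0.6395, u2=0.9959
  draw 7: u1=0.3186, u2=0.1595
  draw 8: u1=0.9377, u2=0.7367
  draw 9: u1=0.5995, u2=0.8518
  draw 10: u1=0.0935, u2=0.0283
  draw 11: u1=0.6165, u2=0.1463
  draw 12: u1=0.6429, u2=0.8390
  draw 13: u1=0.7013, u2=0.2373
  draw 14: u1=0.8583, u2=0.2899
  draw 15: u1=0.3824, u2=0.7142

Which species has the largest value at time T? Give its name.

t=0.000: G=2 P=3 Q=9 E=6
Draw 1: a1=2.142, a2=1.008, a3=10.557, a0=13.707; τ=−ln(0.6508)/13.707=0.031 → t=0.031; u2·a0=0.1400·13.707=1.919 ≤ a1=2.142 → R1 fires; G=2 P=5 Q=9 E=5
Draw 2: a1=1.785, a2=0.840, a3=17.595, a0=20.220; τ=−ln(0.3032)/20.220=0.059 → t=0.090; u2·a0=0.1425·20.220=2.881; a1+a2=2.625 < 2.881 ≤ a1+…+a3=20.220 → R3 fires; G=2 P=6 Q=8 E=5
Draw 3: a1=1.785, a2=0.840, a3=18.768, a0=21.393; τ=−ln(0.4897)/21.393=0.033 → t=0.124; u2·a0=0.5342·21.393=11.428; a1+a2=2.625 < 11.428 ≤ a1+…+a3=21.393 → R3 fires; G=2 P=7 Q=7 E=5
Draw 4: a1=1.785, a2=0.840, a3=19.159, a0=21.784; τ=−ln(0.2975)/21.784=0.056 → t=0.179; u2·a0=0.9071·21.784=19.760; a1+a2=2.625 < 19.760 ≤ a1+…+a3=21.784 → R3 fires; G=2 P=8 Q=6 E=5
Draw 5: a1=1.785, a2=0.840, a3=18.768, a0=21.393; τ=−ln(0.7201)/21.393=0.015 → t=0.195; u2·a0=0.4637·21.393=9.920; a1+a2=2.625 < 9.920 ≤ a1+…+a3=21.393 → R3 fires; G=2 P=9 Q=5 E=5
Draw 6: a1=1.785, a2=0.840, a3=17.595, a0=20.220; τ=−ln(0.6395)/20.220=0.022 → t=0.217; u2·a0=0.9959·20.220=20.137; a1+a2=2.625 < 20.137 ≤ a1+…+a3=20.220 → R3 fires; G=2 P=10 Q=4 E=5
Draw 7: a1=1.785, a2=0.840, a3=15.640, a0=18.265; τ=−ln(0.3186)/18.265=0.063 → t=0.279; u2·a0=0.1595·18.265=2.913; a1+a2=2.625 < 2.913 ≤ a1+…+a3=18.265 → R3 fires; G=2 P=11 Q=3 E=5
Draw 8: a1=1.785, a2=0.840, a3=12.903, a0=15.528; τ=−ln(0.9377)/15.528=0.004 → t=0.284; u2·a0=0.7367·15.528=11.439; a1+a2=2.625 < 11.439 ≤ a1+…+a3=15.528 → R3 fires; G=2 P=12 Q=2 E=5
Draw 9: a1=1.785, a2=0.840, a3=9.384, a0=12.009; τ=−ln(0.5995)/12.009=0.043 → t=0.326; u2·a0=0.8518·12.009=10.229; a1+a2=2.625 < 10.229 ≤ a1+…+a3=12.009 → R3 fires; G=2 P=13 Q=1 E=5
Draw 10: a1=1.785, a2=0.840, a3=5.083, a0=7.708; τ=−ln(0.0935)/7.708=0.307 → t=0.634; u2·a0=0.0283·7.708=0.218 ≤ a1=1.785 → R1 fires; G=2 P=15 Q=1 E=4
Draw 11: a1=1.428, a2=0.672, a3=5.865, a0=7.965; τ=−ln(0.6165)/7.965=0.061 → t=0.694; u2·a0=0.1463·7.965=1.165 ≤ a1=1.428 → R1 fires; G=2 P=17 Q=1 E=3
Draw 12: a1=1.071, a2=0.504, a3=6.647, a0=8.222; τ=−ln(0.6429)/8.222=0.054 → t=0.748; u2·a0=0.8390·8.222=6.898; a1+a2=1.575 < 6.898 ≤ a1+…+a3=8.222 → R3 fires; G=2 P=18 Q=0 E=3
Draw 13: a1=1.071, a2=0.504, a3=0.000, a0=1.575; τ=−ln(0.7013)/1.575=0.225 → t=0.973; u2·a0=0.2373·1.575=0.374 ≤ a1=1.071 → R1 fires; G=2 P=20 Q=0 E=2
Draw 14: a1=0.714, a2=0.336, a3=0.000, a0=1.050; τ=−ln(0.8583)/1.050=0.146 → t=1.119; u2·a0=0.2899·1.050=0.304 ≤ a1=0.714 → R1 fires; G=2 P=22 Q=0 E=1
Draw 15: a1=0.357, a2=0.168, a3=0.000, a0=0.525; τ=−ln(0.3824)/0.525=1.831 → t=2.950 > T=1.52: stop.
At T=1.52: G=2 P=22 Q=0 E=1; the largest is P.

Dominant species at T: P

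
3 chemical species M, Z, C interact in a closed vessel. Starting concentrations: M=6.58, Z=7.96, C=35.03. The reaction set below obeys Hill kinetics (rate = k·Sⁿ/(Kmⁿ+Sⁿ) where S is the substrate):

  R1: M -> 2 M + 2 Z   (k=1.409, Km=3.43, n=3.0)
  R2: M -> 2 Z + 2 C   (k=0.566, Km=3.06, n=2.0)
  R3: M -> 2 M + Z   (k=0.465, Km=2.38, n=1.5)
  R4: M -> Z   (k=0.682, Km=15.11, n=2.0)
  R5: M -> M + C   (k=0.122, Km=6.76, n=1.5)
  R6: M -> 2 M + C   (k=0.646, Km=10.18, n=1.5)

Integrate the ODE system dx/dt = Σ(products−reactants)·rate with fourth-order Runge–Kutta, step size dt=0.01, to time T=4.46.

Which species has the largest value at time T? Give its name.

RK4 with dt=0.01: 446 steps to T=4.46. Trajectory (selected grid times):
t=0.00: M=6.58 Z=7.96 C=35.03
t=0.50: M=7.22 Z=9.94 C=35.65
t=0.99: M=7.86 Z=11.94 C=36.28
t=1.49: M=8.53 Z=14.03 C=36.95
t=1.98: M=9.19 Z=16.11 C=37.62
t=2.48: M=9.87 Z=18.27 C=38.33
t=2.97: M=10.54 Z=20.42 C=39.03
t=3.47: M=11.23 Z=22.64 C=39.77
t=3.96: M=11.90 Z=24.84 C=40.50
t=4.46: M=12.58 Z=27.10 C=41.26
At T=4.46: M=12.58 Z=27.10 C=41.26; the largest is C.

Dominant species at T: C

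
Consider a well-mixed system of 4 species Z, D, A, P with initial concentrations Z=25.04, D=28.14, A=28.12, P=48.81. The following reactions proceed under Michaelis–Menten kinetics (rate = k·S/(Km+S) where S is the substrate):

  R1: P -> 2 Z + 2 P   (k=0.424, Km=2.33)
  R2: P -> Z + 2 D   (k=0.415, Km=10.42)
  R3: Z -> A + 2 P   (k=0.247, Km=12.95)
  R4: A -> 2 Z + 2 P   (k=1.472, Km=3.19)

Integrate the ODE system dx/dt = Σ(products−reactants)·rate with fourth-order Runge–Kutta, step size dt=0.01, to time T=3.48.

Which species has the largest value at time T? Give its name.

RK4 with dt=0.01: 348 steps to T=3.48. Trajectory (selected grid times):
t=0.00: Z=25.04 D=28.14 A=28.12 P=48.81
t=0.39: Z=26.46 D=28.41 A=27.67 P=49.99
t=0.77: Z=27.83 D=28.67 A=27.23 P=51.15
t=1.16: Z=29.25 D=28.94 A=26.78 P=52.33
t=1.55: Z=30.65 D=29.21 A=26.34 P=53.51
t=1.93: Z=32.03 D=29.47 A=25.91 P=54.66
t=2.32: Z=33.43 D=29.75 A=25.47 P=55.84
t=2.71: Z=34.84 D=30.02 A=25.03 P=57.03
t=3.09: Z=36.20 D=30.29 A=24.60 P=58.18
t=3.48: Z=37.60 D=30.56 A=24.16 P=59.36
At T=3.48: Z=37.60 D=30.56 A=24.16 P=59.36; the largest is P.

Dominant species at T: P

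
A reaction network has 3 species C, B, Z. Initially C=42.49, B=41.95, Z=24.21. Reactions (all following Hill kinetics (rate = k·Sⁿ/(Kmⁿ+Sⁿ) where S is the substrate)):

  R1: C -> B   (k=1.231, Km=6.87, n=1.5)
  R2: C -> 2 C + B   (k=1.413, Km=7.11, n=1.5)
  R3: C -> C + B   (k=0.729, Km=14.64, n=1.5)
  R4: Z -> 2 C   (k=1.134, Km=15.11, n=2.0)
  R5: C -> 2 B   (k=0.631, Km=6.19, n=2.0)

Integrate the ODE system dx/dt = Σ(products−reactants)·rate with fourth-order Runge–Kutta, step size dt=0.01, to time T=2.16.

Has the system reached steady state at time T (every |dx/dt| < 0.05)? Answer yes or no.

Steady state at T: no

RK4 with dt=0.01: 216 steps to T=2.16. Trajectory (selected grid times):
t=0.00: C=42.49 B=41.95 Z=24.21
t=0.24: C=42.77 B=42.99 Z=24.01
t=0.48: C=43.05 B=44.03 Z=23.82
t=0.72: C=43.33 B=45.06 Z=23.63
t=0.96: C=43.61 B=46.10 Z=23.43
t=1.20: C=43.88 B=47.14 Z=23.24
t=1.44: C=44.16 B=48.18 Z=23.05
t=1.68: C=44.43 B=49.22 Z=22.86
t=1.92: C=44.70 B=50.27 Z=22.67
t=2.16: C=44.97 B=51.31 Z=22.48
Rates at T: R1=1.1616, R2=1.3294, R3=0.6148, R4=0.7812, R5=0.6193
dx/dt at T (Σ net stoichiometry × rate): C=+1.1109, B=+4.3444, Z=-0.7812
Largest |dx/dt| is |+4.3444| (B) ≥ 0.05 → not steady.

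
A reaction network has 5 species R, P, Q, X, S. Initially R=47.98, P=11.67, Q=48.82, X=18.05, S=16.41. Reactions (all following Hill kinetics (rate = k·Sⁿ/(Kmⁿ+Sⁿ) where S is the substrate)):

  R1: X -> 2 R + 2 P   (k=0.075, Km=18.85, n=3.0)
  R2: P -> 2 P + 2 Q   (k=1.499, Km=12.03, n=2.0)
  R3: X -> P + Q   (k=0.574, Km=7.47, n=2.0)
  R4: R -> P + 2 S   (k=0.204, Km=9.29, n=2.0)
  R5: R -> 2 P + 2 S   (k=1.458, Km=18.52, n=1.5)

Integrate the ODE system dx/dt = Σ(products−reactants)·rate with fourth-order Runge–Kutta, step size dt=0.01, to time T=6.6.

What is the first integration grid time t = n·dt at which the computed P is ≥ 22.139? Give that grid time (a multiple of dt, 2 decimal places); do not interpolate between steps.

RK4 with dt=0.01: 660 steps to T=6.6. Trajectory (selected grid times):
t=0.00: R=47.98 P=11.67 Q=48.82 X=18.05 S=16.41
t=0.73: R=47.03 P=14.52 Q=50.36 X=17.67 S=18.41
t=1.47: R=46.07 P=17.51 Q=52.14 X=17.28 S=20.42
t=2.20: R=45.13 P=20.52 Q=54.05 X=16.91 S=22.40
t=2.58: R=44.64 P=22.11 Q=55.09 X=16.72 S=23.43
t=2.59: R=44.63 P=22.15 Q=55.12 X=16.71 S=23.45
t=2.93: R=44.19 P=23.58 Q=56.08 X=16.54 S=24.37
t=3.67: R=43.25 P=26.72 Q=58.24 X=16.16 S=26.35
t=4.40: R=42.32 P=29.83 Q=60.43 X=15.80 S=28.29
t=5.13: R=41.39 P=32.95 Q=62.68 X=15.44 S=30.22
t=5.87: R=40.46 P=36.12 Q=65.00 X=15.08 S=32.16
t=6.60: R=39.55 P=39.24 Q=67.32 X=14.72 S=34.06
P(2.58)=22.112 < 22.139 but P(2.59)=22.154 ≥ 22.139, so the first grid time is t=2.59.

Threshold first reached at t = 2.59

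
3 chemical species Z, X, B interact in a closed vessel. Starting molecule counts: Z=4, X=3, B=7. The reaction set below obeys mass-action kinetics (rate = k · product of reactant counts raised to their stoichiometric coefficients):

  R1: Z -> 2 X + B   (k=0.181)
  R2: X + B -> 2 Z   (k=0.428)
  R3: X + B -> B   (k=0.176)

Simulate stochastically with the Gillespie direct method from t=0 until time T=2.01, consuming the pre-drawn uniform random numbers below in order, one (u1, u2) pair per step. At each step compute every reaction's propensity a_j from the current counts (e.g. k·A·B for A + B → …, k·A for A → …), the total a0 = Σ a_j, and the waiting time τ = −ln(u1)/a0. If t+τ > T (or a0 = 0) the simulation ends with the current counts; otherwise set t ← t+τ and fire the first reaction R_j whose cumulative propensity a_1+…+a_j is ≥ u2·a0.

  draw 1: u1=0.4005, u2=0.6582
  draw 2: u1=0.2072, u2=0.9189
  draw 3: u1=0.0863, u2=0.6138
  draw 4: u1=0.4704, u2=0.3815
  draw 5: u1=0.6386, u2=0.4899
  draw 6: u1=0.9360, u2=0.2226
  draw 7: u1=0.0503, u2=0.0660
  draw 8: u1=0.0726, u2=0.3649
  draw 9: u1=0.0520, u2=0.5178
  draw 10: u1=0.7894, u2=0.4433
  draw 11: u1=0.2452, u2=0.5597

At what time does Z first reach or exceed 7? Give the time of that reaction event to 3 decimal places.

t=0.000: Z=4 X=3 B=7
Draw 1: a1=0.724, a2=8.988, a3=3.696, a0=13.408; τ=−ln(0.4005)/13.408=0.068 → t=0.068; u2·a0=0.6582·13.408=8.825; a1=0.724 < 8.825 ≤ a1+a2=9.712 → R2 fires; Z=6 X=2 B=6
Draw 2: a1=1.086, a2=5.136, a3=2.112, a0=8.334; τ=−ln(0.2072)/8.334=0.189 → t=0.257; u2·a0=0.9189·8.334=7.658; a1+a2=6.222 < 7.658 ≤ a1+…+a3=8.334 → R3 fires; Z=6 X=1 B=6
Draw 3: a1=1.086, a2=2.568, a3=1.056, a0=4.710; τ=−ln(0.0863)/4.710=0.520 → t=0.777; u2·a0=0.6138·4.710=2.891; a1=1.086 < 2.891 ≤ a1+a2=3.654 → R2 fires; Z=8 X=0 B=5
Draw 4: a1=1.448, a2=0.000, a3=0.000, a0=1.448; τ=−ln(0.4704)/1.448=0.521 → t=1.298; u2·a0=0.3815·1.448=0.552 ≤ a1=1.448 → R1 fires; Z=7 X=2 B=6
Draw 5: a1=1.267, a2=5.136, a3=2.112, a0=8.515; τ=−ln(0.6386)/8.515=0.053 → t=1.351; u2·a0=0.4899·8.515=4.171; a1=1.267 < 4.171 ≤ a1+a2=6.403 → R2 fires; Z=9 X=1 B=5
Draw 6: a1=1.629, a2=2.140, a3=0.880, a0=4.649; τ=−ln(0.9360)/4.649=0.014 → t=1.365; u2·a0=0.2226·4.649=1.035 ≤ a1=1.629 → R1 fires; Z=8 X=3 B=6
Draw 7: a1=1.448, a2=7.704, a3=3.168, a0=12.320; τ=−ln(0.0503)/12.320=0.243 → t=1.608; u2·a0=0.0660·12.320=0.813 ≤ a1=1.448 → R1 fires; Z=7 X=5 B=7
Draw 8: a1=1.267, a2=14.980, a3=6.160, a0=22.407; τ=−ln(0.0726)/22.407=0.117 → t=1.725; u2·a0=0.3649·22.407=8.176; a1=1.267 < 8.176 ≤ a1+a2=16.247 → R2 fires; Z=9 X=4 B=6
Draw 9: a1=1.629, a2=10.272, a3=4.224, a0=16.125; τ=−ln(0.0520)/16.125=0.183 → t=1.908; u2·a0=0.5178·16.125=8.350; a1=1.629 < 8.350 ≤ a1+a2=11.901 → R2 fires; Z=11 X=3 B=5
Draw 10: a1=1.991, a2=6.420, a3=2.640, a0=11.051; τ=−ln(0.7894)/11.051=0.021 → t=1.929; u2·a0=0.4433·11.051=4.899; a1=1.991 < 4.899 ≤ a1+a2=8.411 → R2 fires; Z=13 X=2 B=4
Draw 11: a1=2.353, a2=3.424, a3=1.408, a0=7.185; τ=−ln(0.2452)/7.185=0.196 → t=2.125 > T=2.01: stop.
Z first becomes ≥ 7 when it reaches 8 at the event at t=0.777.

Threshold first reached at t = 0.777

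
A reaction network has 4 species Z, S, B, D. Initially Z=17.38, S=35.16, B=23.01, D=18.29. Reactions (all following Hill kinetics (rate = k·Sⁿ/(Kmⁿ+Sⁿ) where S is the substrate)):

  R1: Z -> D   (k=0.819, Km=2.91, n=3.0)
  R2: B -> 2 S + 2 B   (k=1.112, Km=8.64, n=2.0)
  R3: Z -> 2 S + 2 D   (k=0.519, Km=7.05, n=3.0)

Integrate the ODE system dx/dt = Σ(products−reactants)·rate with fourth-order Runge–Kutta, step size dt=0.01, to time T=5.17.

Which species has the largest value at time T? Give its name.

RK4 with dt=0.01: 517 steps to T=5.17. Trajectory (selected grid times):
t=0.00: Z=17.38 S=35.16 B=23.01 D=18.29
t=0.57: Z=16.64 S=36.83 B=23.57 D=19.31
t=1.15: Z=15.89 S=38.52 B=24.14 D=20.34
t=1.72: Z=15.15 S=40.19 B=24.70 D=21.34
t=2.30: Z=14.41 S=41.89 B=25.28 D=22.35
t=2.87: Z=13.69 S=43.55 B=25.85 D=23.34
t=3.45: Z=12.95 S=45.24 B=26.43 D=24.34
t=4.02: Z=12.24 S=46.89 B=27.00 D=25.30
t=4.60: Z=11.52 S=48.56 B=27.59 D=26.27
t=5.17: Z=10.83 S=50.19 B=28.17 D=27.20
At T=5.17: Z=10.83 S=50.19 B=28.17 D=27.20; the largest is S.

Dominant species at T: S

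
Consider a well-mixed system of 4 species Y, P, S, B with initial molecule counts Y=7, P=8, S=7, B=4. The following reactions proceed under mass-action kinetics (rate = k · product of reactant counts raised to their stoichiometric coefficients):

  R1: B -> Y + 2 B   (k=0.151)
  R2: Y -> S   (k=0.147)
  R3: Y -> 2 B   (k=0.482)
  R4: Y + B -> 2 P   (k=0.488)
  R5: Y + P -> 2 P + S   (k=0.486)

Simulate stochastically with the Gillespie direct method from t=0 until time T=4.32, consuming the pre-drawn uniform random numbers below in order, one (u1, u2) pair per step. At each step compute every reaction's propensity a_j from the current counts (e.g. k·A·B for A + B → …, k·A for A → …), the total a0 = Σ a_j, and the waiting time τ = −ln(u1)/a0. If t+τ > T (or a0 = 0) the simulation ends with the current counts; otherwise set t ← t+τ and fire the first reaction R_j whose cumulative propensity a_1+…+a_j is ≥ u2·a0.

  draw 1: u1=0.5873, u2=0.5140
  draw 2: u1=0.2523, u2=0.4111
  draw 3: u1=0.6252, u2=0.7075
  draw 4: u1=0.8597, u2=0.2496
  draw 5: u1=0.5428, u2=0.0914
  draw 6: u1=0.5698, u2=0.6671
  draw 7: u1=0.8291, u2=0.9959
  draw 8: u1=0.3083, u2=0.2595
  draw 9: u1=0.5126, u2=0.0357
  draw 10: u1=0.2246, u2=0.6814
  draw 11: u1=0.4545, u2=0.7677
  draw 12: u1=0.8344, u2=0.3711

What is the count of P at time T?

P at T = 19

t=0.000: Y=7 P=8 S=7 B=4
Draw 1: a1=0.604, a2=1.029, a3=3.374, a4=13.664, a5=27.216, a0=45.887; τ=−ln(0.5873)/45.887=0.012 → t=0.012; u2·a0=0.5140·45.887=23.586; a1+…+a4=18.671 < 23.586 ≤ a1+…+a5=45.887 → R5 fires; Y=6 P=9 S=8 B=4
Draw 2: a1=0.604, a2=0.882, a3=2.892, a4=11.712, a5=26.244, a0=42.334; τ=−ln(0.2523)/42.334=0.033 → t=0.044; u2·a0=0.4111·42.334=17.404; a1+…+a4=16.090 < 17.404 ≤ a1+…+a5=42.334 → R5 fires; Y=5 P=10 S=9 B=4
Draw 3: a1=0.604, a2=0.735, a3=2.410, a4=9.760, a5=24.300, a0=37.809; τ=−ln(0.6252)/37.809=0.012 → t=0.057; u2·a0=0.7075·37.809=26.750; a1+…+a4=13.509 < 26.750 ≤ a1+…+a5=37.809 → R5 fires; Y=4 P=11 S=10 B=4
Draw 4: a1=0.604, a2=0.588, a3=1.928, a4=7.808, a5=21.384, a0=32.312; τ=−ln(0.8597)/32.312=0.005 → t=0.061; u2·a0=0.2496·32.312=8.065; a1+…+a3=3.120 < 8.065 ≤ a1+…+a4=10.928 → R4 fires; Y=3 P=13 S=10 B=3
Draw 5: a1=0.453, a2=0.441, a3=1.446, a4=4.392, a5=18.954, a0=25.686; τ=−ln(0.5428)/25.686=0.024 → t=0.085; u2·a0=0.0914·25.686=2.348; a1+…+a3=2.340 < 2.348 ≤ a1+…+a4=6.732 → R4 fires; Y=2 P=15 S=10 B=2
Draw 6: a1=0.302, a2=0.294, a3=0.964, a4=1.952, a5=14.580, a0=18.092; τ=−ln(0.5698)/18.092=0.031 → t=0.116; u2·a0=0.6671·18.092=12.069; a1+…+a4=3.512 < 12.069 ≤ a1+…+a5=18.092 → R5 fires; Y=1 P=16 S=11 B=2
Draw 7: a1=0.302, a2=0.147, a3=0.482, a4=0.976, a5=7.776, a0=9.683; τ=−ln(0.8291)/9.683=0.019 → t=0.135; u2·a0=0.9959·9.683=9.643; a1+…+a4=1.907 < 9.643 ≤ a1+…+a5=9.683 → R5 fires; Y=0 P=17 S=12 B=2
Draw 8: a1=0.302, a2=0.000, a3=0.000, a4=0.000, a5=0.000, a0=0.302; τ=−ln(0.3083)/0.302=3.896 → t=4.032; u2·a0=0.2595·0.302=0.078 ≤ a1=0.302 → R1 fires; Y=1 P=17 S=12 B=3
Draw 9: a1=0.453, a2=0.147, a3=0.482, a4=1.464, a5=8.262, a0=10.808; τ=−ln(0.5126)/10.808=0.062 → t=4.094; u2·a0=0.0357·10.808=0.386 ≤ a1=0.453 → R1 fires; Y=2 P=17 S=12 B=4
Draw 10: a1=0.604, a2=0.294, a3=0.964, a4=3.904, a5=16.524, a0=22.290; τ=−ln(0.2246)/22.290=0.067 → t=4.161; u2·a0=0.6814·22.290=15.188; a1+…+a4=5.766 < 15.188 ≤ a1+…+a5=22.290 → R5 fires; Y=1 P=18 S=13 B=4
Draw 11: a1=0.604, a2=0.147, a3=0.482, a4=1.952, a5=8.748, a0=11.933; τ=−ln(0.4545)/11.933=0.066 → t=4.227; u2·a0=0.7677·11.933=9.161; a1+…+a4=3.185 < 9.161 ≤ a1+…+a5=11.933 → R5 fires; Y=0 P=19 S=14 B=4
Draw 12: a1=0.604, a2=0.000, a3=0.000, a4=0.000, a5=0.000, a0=0.604; τ=−ln(0.8344)/0.604=0.300 → t=4.526 > T=4.32: stop.
Read off P at T=4.32: 19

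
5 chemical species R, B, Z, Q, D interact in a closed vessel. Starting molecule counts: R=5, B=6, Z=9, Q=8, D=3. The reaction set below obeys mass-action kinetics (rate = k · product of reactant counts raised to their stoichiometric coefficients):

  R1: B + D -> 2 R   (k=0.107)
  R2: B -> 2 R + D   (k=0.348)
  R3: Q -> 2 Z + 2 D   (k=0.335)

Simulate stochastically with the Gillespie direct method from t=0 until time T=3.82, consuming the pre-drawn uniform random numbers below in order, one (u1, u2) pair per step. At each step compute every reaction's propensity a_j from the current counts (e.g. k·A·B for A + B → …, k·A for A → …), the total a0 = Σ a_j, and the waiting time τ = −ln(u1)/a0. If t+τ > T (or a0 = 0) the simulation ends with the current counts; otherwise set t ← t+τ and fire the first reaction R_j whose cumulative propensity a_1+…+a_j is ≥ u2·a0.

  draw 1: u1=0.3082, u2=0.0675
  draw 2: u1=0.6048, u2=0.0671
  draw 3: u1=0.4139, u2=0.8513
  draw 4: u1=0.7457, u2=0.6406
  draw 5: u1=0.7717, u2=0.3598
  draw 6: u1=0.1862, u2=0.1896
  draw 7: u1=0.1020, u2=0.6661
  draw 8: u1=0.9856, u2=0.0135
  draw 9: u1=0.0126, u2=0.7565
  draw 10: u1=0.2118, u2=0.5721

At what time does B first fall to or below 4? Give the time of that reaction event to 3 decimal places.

t=0.000: R=5 B=6 Z=9 Q=8 D=3
Draw 1: a1=1.926, a2=2.088, a3=2.680, a0=6.694; τ=−ln(0.3082)/6.694=0.176 → t=0.176; u2·a0=0.0675·6.694=0.452 ≤ a1=1.926 → R1 fires; R=7 B=5 Z=9 Q=8 D=2
Draw 2: a1=1.070, a2=1.740, a3=2.680, a0=5.490; τ=−ln(0.6048)/5.490=0.092 → t=0.267; u2·a0=0.0671·5.490=0.368 ≤ a1=1.070 → R1 fires; R=9 B=4 Z=9 Q=8 D=1
Draw 3: a1=0.428, a2=1.392, a3=2.680, a0=4.500; τ=−ln(0.4139)/4.500=0.196 → t=0.463; u2·a0=0.8513·4.500=3.831; a1+a2=1.820 < 3.831 ≤ a1+…+a3=4.500 → R3 fires; R=9 B=4 Z=11 Q=7 D=3
Draw 4: a1=1.284, a2=1.392, a3=2.345, a0=5.021; τ=−ln(0.7457)/5.021=0.058 → t=0.522; u2·a0=0.6406·5.021=3.216; a1+a2=2.676 < 3.216 ≤ a1+…+a3=5.021 → R3 fires; R=9 B=4 Z=13 Q=6 D=5
Draw 5: a1=2.140, a2=1.392, a3=2.010, a0=5.542; τ=−ln(0.7717)/5.542=0.047 → t=0.569; u2·a0=0.3598·5.542=1.994 ≤ a1=2.140 → R1 fires; R=11 B=3 Z=13 Q=6 D=4
Draw 6: a1=1.284, a2=1.044, a3=2.010, a0=4.338; τ=−ln(0.1862)/4.338=0.387 → t=0.956; u2·a0=0.1896·4.338=0.822 ≤ a1=1.284 → R1 fires; R=13 B=2 Z=13 Q=6 D=3
Draw 7: a1=0.642, a2=0.696, a3=2.010, a0=3.348; τ=−ln(0.1020)/3.348=0.682 → t=1.638; u2·a0=0.6661·3.348=2.230; a1+a2=1.338 < 2.230 ≤ a1+…+a3=3.348 → R3 fires; R=13 B=2 Z=15 Q=5 D=5
Draw 8: a1=1.070, a2=0.696, a3=1.675, a0=3.441; τ=−ln(0.9856)/3.441=0.004 → t=1.642; u2·a0=0.0135·3.441=0.046 ≤ a1=1.070 → R1 fires; R=15 B=1 Z=15 Q=5 D=4
Draw 9: a1=0.428, a2=0.348, a3=1.675, a0=2.451; τ=−ln(0.0126)/2.451=1.785 → t=3.427; u2·a0=0.7565·2.451=1.854; a1+a2=0.776 < 1.854 ≤ a1+…+a3=2.451 → R3 fires; R=15 B=1 Z=17 Q=4 D=6
Draw 10: a1=0.642, a2=0.348, a3=1.340, a0=2.330; τ=−ln(0.2118)/2.330=0.666 → t=4.093 > T=3.82: stop.
B first becomes ≤ 4 when it reaches 4 at the event at t=0.267.

Threshold first reached at t = 0.267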